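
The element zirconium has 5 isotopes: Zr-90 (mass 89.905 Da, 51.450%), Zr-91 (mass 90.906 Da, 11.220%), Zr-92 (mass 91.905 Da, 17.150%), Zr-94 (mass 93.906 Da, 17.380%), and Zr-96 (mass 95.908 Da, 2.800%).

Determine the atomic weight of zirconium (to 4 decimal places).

Average mass = Σ (abundance × isotope mass) = 0.51450 × 89.905 + 0.11220 × 90.906 + 0.17150 × 91.905 + 0.17380 × 93.906 + 0.02800 × 95.908
= 46.25612 + 10.19965 + 15.76171 + 16.32086 + 2.68542 = 91.22376 Da

91.2238 Da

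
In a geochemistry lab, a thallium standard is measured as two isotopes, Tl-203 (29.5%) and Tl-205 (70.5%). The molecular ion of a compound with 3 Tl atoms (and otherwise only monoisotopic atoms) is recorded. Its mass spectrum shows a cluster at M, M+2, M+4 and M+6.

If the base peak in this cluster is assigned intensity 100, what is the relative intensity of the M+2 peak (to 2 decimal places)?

Binomial terms of (0.295 + 0.705)^3: M 0.0257, M+2 0.1841, M+4 0.4399, M+6 0.3504 → M+4 is the base peak.
P(M+4) = C(3,2) × 0.295^1 × 0.705^2 = 3 × 0.2950 × 0.497025 = 0.439867 (base)
P(M+2) = C(3,1) × 0.295^2 × 0.705^1 = 3 × 0.087025 × 0.7050 = 0.184058
Relative intensity = 0.184058 / 0.439867 × 100 = 41.84

41.84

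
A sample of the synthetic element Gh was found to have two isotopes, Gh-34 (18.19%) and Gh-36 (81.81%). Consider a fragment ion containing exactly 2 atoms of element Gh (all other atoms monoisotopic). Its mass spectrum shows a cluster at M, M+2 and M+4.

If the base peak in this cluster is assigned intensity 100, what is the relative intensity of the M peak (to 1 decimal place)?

4.9

Term probabilities: M 0.0331, M+2 0.2976, M+4 0.6693. Base peak = M+4.
P(M+4) = C(2,2) × 0.1819^0 × 0.8181^2 = 1 × 1.0000 × 0.66928761 = 0.669288 (base)
P(M) = C(2,0) × 0.1819^2 × 0.8181^0 = 1 × 0.03308761 × 1.0000 = 0.033088
Relative intensity = 0.033088 / 0.669288 × 100 = 4.9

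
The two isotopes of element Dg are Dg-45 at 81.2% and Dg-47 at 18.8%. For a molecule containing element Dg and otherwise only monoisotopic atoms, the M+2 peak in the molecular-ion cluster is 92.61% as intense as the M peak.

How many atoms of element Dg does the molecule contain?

4

With n Dg atoms, P(M+2)/P(M) = C(n,1)·p^(n−1)q / p^n = n·q/p = n · 0.188/0.812.
n = 0.9261 × 0.812/0.188 = 4.00 ≈ 4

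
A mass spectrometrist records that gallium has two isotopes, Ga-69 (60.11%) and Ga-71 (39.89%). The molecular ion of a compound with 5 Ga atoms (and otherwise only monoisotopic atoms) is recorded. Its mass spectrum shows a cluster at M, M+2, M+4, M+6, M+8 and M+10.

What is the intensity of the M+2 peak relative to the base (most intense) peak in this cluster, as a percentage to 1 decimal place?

75.3%

Binomial terms of (0.6011 + 0.3989)^5: M 0.0785, M+2 0.2604, M+4 0.3456, M+6 0.2293, M+8 0.0761, M+10 0.0101 → M+4 is the base peak.
P(M+4) = C(5,2) × 0.6011^3 × 0.3989^2 = 10 × 0.21719018 × 0.15912121 = 0.345596 (base)
P(M+2) = C(5,1) × 0.6011^4 × 0.3989^1 = 5 × 0.13055302 × 0.3989 = 0.260388
Relative intensity = 0.260388 / 0.345596 × 100 = 75.3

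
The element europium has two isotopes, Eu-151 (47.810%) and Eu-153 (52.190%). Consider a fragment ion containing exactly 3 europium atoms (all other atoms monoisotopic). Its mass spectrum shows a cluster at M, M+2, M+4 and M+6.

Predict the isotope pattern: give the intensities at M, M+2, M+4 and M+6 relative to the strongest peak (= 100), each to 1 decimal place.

Expanding (0.47810 + 0.52190)^3:
P(M) = 0.47810^3 = 0.109284
P(M+2) = 3 × 0.47810^2 × 0.52190^1 = 0.357887
P(M+4) = 3 × 0.47810^1 × 0.52190^2 = 0.390674
P(M+6) = 0.52190^3 = 0.142155
The M+4 peak is largest (0.390674); scaling to 100 gives 28.0 : 91.6 : 100.0 : 36.4.

28.0 : 91.6 : 100.0 : 36.4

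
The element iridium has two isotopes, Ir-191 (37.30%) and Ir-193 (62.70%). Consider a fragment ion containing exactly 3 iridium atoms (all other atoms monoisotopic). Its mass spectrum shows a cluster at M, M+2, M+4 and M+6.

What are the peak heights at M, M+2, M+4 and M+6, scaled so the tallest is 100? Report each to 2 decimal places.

11.80 : 59.49 : 100.00 : 56.03

Each Ir atom is independently Ir-191 (p = 0.3730) or Ir-193 (q = 0.6270); the cluster is the binomial expansion (p + q)^3.
P(M) = 0.3730^3 = 0.051895
P(M+2) = 3 × 0.3730^2 × 0.6270^1 = 0.261702
P(M+4) = 3 × 0.3730^1 × 0.6270^2 = 0.439911
P(M+6) = 0.6270^3 = 0.246492
The M+4 peak is largest (0.439911); scaling to 100 gives 11.80 : 59.49 : 100.00 : 56.03.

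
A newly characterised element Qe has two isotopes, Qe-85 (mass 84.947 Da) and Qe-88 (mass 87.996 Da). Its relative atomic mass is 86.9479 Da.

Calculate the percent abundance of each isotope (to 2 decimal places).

With x = fraction of Qe-85 (so Qe-88 is 1 − x):
84.947·x + 87.996·(1 − x) = 86.9479
(84.947 − 87.996)·x = 86.9479 − 87.996
x = -1.0481 / -3.049 = 0.34375 → 34.38% Qe-85, 65.62% Qe-88.

Qe-85: 34.38%, Qe-88: 65.62%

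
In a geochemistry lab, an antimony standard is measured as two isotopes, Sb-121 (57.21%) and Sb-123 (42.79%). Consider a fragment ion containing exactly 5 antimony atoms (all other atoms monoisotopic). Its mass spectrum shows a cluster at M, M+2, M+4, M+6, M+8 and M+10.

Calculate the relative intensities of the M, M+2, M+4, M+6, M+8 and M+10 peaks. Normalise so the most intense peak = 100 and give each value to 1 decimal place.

17.9 : 66.8 : 100.0 : 74.8 : 28.0 : 4.2

Expanding (0.5721 + 0.4279)^5:
P(M) = 0.5721^5 = 0.061286
P(M+2) = 5 × 0.5721^4 × 0.4279^1 = 0.229192
P(M+4) = 10 × 0.5721^3 × 0.4279^2 = 0.342847
P(M+6) = 10 × 0.5721^2 × 0.4279^3 = 0.256431
P(M+8) = 5 × 0.5721^1 × 0.4279^4 = 0.095898
P(M+10) = 0.4279^5 = 0.014345
The M+4 peak is largest (0.342847); scaling to 100 gives 17.9 : 66.8 : 100.0 : 74.8 : 28.0 : 4.2.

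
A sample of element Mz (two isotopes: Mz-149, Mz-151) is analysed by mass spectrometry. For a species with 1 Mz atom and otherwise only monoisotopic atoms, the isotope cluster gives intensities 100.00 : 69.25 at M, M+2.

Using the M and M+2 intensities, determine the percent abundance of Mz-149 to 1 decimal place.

59.1%

If p is the fraction of Mz that is Mz-149, then I(M+2)/I(M) = [C(1,1)·p^0·(1−p)] / p^1 = 1·(1−p)/p = 69.25/100.00 = 0.6925
(1−p)/p = 0.6925/1 = 0.6925  ⇒  p = 1/(1 + 0.6925) = 0.5908
Mz-149: 59.1%, Mz-151: 40.9%.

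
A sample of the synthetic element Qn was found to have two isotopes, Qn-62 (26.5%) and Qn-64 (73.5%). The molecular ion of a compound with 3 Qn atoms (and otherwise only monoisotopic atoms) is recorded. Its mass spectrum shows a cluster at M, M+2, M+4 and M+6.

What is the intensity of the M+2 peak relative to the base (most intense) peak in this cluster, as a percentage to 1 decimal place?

Binomial terms of (0.265 + 0.735)^3: M 0.0186, M+2 0.1548, M+4 0.4295, M+6 0.3971 → M+4 is the base peak.
P(M+4) = C(3,2) × 0.265^1 × 0.735^2 = 3 × 0.2650 × 0.540225 = 0.429479 (base)
P(M+2) = C(3,1) × 0.265^2 × 0.735^1 = 3 × 0.070225 × 0.7350 = 0.154846
Relative intensity = 0.154846 / 0.429479 × 100 = 36.1

36.1%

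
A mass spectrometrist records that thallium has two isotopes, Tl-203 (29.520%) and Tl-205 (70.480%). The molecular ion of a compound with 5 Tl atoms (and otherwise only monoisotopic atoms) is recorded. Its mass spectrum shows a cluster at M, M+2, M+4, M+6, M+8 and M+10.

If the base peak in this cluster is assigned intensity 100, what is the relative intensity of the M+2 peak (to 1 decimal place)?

(0.29520 + 0.70480)^5 gives M 0.0022, M+2 0.0268, M+4 0.1278, M+6 0.3051, M+8 0.3642, M+10 0.1739; the largest is M+8.
P(M+8) = C(5,4) × 0.29520^1 × 0.70480^4 = 5 × 0.2952 × 0.24675365 = 0.364208 (base)
P(M+2) = C(5,1) × 0.29520^4 × 0.70480^1 = 5 × 0.00759391 × 0.7048 = 0.026761
Relative intensity = 0.026761 / 0.364208 × 100 = 7.3

7.3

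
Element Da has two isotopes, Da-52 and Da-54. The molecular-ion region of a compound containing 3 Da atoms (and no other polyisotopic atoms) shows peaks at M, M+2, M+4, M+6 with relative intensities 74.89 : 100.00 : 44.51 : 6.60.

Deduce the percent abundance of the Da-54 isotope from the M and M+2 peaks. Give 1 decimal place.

30.8%

Let p = fractional abundance of Da-52. I(M+2)/I(M) = [C(3,1)·p^2·(1−p)] / p^3 = 3·(1−p)/p = 100.00/74.89 = 1.3353
(1−p)/p = 1.3353/3 = 0.4451  ⇒  p = 1/(1 + 0.4451) = 0.6920
Da-52: 69.2%, Da-54: 30.8%.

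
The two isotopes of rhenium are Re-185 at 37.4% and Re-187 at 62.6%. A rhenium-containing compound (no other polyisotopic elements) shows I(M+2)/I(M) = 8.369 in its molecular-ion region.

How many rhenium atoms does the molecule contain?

5

The M+2/M ratio from n Re atoms is n · q/p = n · 0.626/0.374.
n = 8.369 × 0.374/0.626 = 5.00 ≈ 5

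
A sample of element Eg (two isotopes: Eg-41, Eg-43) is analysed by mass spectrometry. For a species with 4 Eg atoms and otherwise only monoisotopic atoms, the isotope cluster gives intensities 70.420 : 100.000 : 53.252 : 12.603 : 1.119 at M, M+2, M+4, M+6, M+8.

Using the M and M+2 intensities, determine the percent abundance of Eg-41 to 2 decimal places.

Write p for the Eg-41 fraction. I(M+2)/I(M) = [C(4,1)·p^3·(1−p)] / p^4 = 4·(1−p)/p = 100.000/70.420 = 1.4201
(1−p)/p = 1.4201/4 = 0.3550  ⇒  p = 1/(1 + 0.3550) = 0.7380
Eg-41: 73.80%, Eg-43: 26.20%.

73.80%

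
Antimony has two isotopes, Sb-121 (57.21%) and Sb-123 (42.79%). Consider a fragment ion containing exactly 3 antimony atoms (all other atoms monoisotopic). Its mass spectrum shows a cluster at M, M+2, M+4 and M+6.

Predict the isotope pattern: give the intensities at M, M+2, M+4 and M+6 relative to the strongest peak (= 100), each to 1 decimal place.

44.6 : 100.0 : 74.8 : 18.6

Expanding (0.5721 + 0.4279)^3:
P(M) = 0.5721^3 = 0.187247
P(M+2) = 3 × 0.5721^2 × 0.4279^1 = 0.420153
P(M+4) = 3 × 0.5721^1 × 0.4279^2 = 0.314252
P(M+6) = 0.4279^3 = 0.078348
The M+2 peak is largest (0.420153); scaling to 100 gives 44.6 : 100.0 : 74.8 : 18.6.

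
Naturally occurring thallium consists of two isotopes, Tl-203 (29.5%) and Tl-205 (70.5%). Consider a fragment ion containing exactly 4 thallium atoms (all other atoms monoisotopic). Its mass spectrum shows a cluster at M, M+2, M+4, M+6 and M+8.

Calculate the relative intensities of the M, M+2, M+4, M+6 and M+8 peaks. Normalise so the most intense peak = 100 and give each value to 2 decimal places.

The 4 Tl atoms are independent, so intensities follow the terms of (0.295 + 0.705)^4.
P(M) = 0.295^4 = 0.007573
P(M+2) = 4 × 0.295^3 × 0.705^1 = 0.072396
P(M+4) = 6 × 0.295^2 × 0.705^2 = 0.259522
P(M+6) = 4 × 0.295^1 × 0.705^3 = 0.413475
P(M+8) = 0.705^4 = 0.247034
The M+6 peak is largest (0.413475); scaling to 100 gives 1.83 : 17.51 : 62.77 : 100.00 : 59.75.

1.83 : 17.51 : 62.77 : 100.00 : 59.75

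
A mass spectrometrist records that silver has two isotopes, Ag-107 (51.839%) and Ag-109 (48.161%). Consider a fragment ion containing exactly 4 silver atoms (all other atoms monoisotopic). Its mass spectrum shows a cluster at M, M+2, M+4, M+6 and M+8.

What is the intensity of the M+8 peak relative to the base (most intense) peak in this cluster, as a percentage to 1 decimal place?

Binomial terms of (0.51839 + 0.48161)^4: M 0.0722, M+2 0.2684, M+4 0.3740, M+6 0.2316, M+8 0.0538 → M+4 is the base peak.
P(M+4) = C(4,2) × 0.51839^2 × 0.48161^2 = 6 × 0.26872819 × 0.23194819 = 0.373986 (base)
P(M+8) = C(4,4) × 0.51839^0 × 0.48161^4 = 1 × 1.0000 × 0.05379996 = 0.053800
Relative intensity = 0.053800 / 0.373986 × 100 = 14.4

14.4%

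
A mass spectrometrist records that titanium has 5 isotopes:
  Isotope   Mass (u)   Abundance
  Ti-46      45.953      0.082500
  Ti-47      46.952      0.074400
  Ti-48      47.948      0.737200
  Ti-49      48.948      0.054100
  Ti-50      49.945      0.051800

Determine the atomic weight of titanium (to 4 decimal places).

47.8669 u

The abundance-weighted mean is 0.082500 × 45.953 + 0.074400 × 46.952 + 0.737200 × 47.948 + 0.054100 × 48.948 + 0.051800 × 49.945
= 3.79112 + 3.49323 + 35.34727 + 2.64809 + 2.58715 = 47.86686 u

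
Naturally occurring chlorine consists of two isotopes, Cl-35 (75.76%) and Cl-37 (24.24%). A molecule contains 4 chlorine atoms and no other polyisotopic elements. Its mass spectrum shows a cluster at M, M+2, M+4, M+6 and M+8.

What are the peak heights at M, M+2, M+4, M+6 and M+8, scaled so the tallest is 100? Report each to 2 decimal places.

78.14 : 100.00 : 47.99 : 10.24 : 0.82

Each Cl atom is independently Cl-35 (p = 0.7576) or Cl-37 (q = 0.2424); the cluster is the binomial expansion (p + q)^4.
P(M) = 0.7576^4 = 0.329428
P(M+2) = 4 × 0.7576^3 × 0.2424^1 = 0.421612
P(M+4) = 6 × 0.7576^2 × 0.2424^2 = 0.202347
P(M+6) = 4 × 0.7576^1 × 0.2424^3 = 0.043162
P(M+8) = 0.2424^4 = 0.003452
The M+2 peak is largest (0.421612); scaling to 100 gives 78.14 : 100.00 : 47.99 : 10.24 : 0.82.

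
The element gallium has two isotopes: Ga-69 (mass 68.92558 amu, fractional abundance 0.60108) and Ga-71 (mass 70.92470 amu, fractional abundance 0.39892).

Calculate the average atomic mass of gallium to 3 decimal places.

Ar = Σ fᵢ·mᵢ = 0.60108 × 68.92558 + 0.39892 × 70.92470
= 41.429788 + 28.293281 = 69.723069 amu

69.723 amu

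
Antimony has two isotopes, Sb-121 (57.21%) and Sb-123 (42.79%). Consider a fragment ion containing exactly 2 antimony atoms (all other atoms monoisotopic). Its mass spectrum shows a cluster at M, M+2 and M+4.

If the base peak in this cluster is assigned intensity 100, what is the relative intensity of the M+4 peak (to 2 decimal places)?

37.40

Term probabilities: M 0.3273, M+2 0.4896, M+4 0.1831. Base peak = M+2.
P(M+2) = C(2,1) × 0.5721^1 × 0.4279^1 = 2 × 0.5721 × 0.4279 = 0.489603 (base)
P(M+4) = C(2,2) × 0.5721^0 × 0.4279^2 = 1 × 1.0000 × 0.18309841 = 0.183098
Relative intensity = 0.183098 / 0.489603 × 100 = 37.40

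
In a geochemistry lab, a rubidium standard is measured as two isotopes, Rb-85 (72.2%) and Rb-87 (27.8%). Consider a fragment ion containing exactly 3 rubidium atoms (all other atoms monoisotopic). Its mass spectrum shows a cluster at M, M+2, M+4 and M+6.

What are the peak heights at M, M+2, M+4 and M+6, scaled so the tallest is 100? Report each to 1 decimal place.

86.6 : 100.0 : 38.5 : 4.9

Expanding (0.722 + 0.278)^3:
P(M) = 0.722^3 = 0.376367
P(M+2) = 3 × 0.722^2 × 0.278^1 = 0.434751
P(M+4) = 3 × 0.722^1 × 0.278^2 = 0.167397
P(M+6) = 0.278^3 = 0.021485
The M+2 peak is largest (0.434751); scaling to 100 gives 86.6 : 100.0 : 38.5 : 4.9.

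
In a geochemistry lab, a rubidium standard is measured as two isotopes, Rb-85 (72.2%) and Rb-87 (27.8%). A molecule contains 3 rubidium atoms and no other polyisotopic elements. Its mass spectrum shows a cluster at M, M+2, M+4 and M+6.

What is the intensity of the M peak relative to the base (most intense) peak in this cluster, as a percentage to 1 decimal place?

86.6%

Term probabilities: M 0.3764, M+2 0.4348, M+4 0.1674, M+6 0.0215. Base peak = M+2.
P(M+2) = C(3,1) × 0.722^2 × 0.278^1 = 3 × 0.521284 × 0.2780 = 0.434751 (base)
P(M) = C(3,0) × 0.722^3 × 0.278^0 = 1 × 0.37636705 × 1.0000 = 0.376367
Relative intensity = 0.376367 / 0.434751 × 100 = 86.6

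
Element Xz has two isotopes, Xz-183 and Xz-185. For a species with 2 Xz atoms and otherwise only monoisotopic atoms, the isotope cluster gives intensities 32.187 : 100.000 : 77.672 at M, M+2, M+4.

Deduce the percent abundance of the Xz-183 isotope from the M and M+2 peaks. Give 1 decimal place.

If p is the fraction of Xz that is Xz-183, then I(M+2)/I(M) = [C(2,1)·p^1·(1−p)] / p^2 = 2·(1−p)/p = 100.000/32.187 = 3.1068
(1−p)/p = 3.1068/2 = 1.5534  ⇒  p = 1/(1 + 1.5534) = 0.3916
Xz-183: 39.2%, Xz-185: 60.8%.

39.2%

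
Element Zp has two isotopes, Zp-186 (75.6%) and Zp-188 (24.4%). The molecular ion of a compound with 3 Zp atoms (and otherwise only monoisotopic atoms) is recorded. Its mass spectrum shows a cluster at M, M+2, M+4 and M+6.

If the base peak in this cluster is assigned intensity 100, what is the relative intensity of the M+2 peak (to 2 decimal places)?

Term probabilities: M 0.4321, M+2 0.4184, M+4 0.1350, M+6 0.0145. Base peak = M.
P(M) = C(3,0) × 0.756^3 × 0.244^0 = 1 × 0.43208122 × 1.0000 = 0.432081 (base)
P(M+2) = C(3,1) × 0.756^2 × 0.244^1 = 3 × 0.571536 × 0.2440 = 0.418364
Relative intensity = 0.418364 / 0.432081 × 100 = 96.83

96.83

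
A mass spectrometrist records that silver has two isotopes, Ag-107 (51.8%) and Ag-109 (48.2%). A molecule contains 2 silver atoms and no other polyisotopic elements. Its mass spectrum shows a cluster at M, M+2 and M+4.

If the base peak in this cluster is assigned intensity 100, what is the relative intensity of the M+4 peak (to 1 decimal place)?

46.5

Term probabilities: M 0.2683, M+2 0.4994, M+4 0.2323. Base peak = M+2.
P(M+2) = C(2,1) × 0.518^1 × 0.482^1 = 2 × 0.5180 × 0.4820 = 0.499352 (base)
P(M+4) = C(2,2) × 0.518^0 × 0.482^2 = 1 × 1.0000 × 0.232324 = 0.232324
Relative intensity = 0.232324 / 0.499352 × 100 = 46.5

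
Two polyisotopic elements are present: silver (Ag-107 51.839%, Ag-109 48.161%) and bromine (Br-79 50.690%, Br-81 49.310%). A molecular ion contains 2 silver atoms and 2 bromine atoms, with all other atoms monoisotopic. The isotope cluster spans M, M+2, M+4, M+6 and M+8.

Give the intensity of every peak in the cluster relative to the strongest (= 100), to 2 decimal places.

18.44 : 70.12 : 100.00 : 63.37 : 15.06

Silver pattern (n=2): 0.26872819 : 0.49932362 : 0.23194819
Bromine pattern (n=2): 0.25694761 : 0.49990478 : 0.24314761
Convolve the two distributions (both contribute in 2-u steps):
  M: 0.26872819×0.25694761 = 0.069049
  M+2: 0.26872819×0.49990478 + 0.49932362×0.25694761 = 0.262639
  M+4: 0.26872819×0.24314761 + 0.49932362×0.49990478 + 0.23194819×0.25694761 = 0.374553
  M+6: 0.49932362×0.24314761 + 0.23194819×0.49990478 = 0.237361
  M+8: 0.23194819×0.24314761 = 0.056398
Scale to base peak (0.374553) = 100: 18.44 : 70.12 : 100.00 : 63.37 : 15.06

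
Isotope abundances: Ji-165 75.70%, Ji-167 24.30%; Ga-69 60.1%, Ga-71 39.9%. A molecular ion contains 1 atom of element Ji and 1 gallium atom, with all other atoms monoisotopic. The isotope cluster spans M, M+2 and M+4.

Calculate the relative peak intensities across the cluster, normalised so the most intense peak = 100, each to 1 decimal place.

100.0 : 98.5 : 21.3

Element Ji pattern (n=1): 0.7570 : 0.2430
Gallium pattern (n=1): 0.6010 : 0.3990
Convolve the two distributions (both contribute in 2-u steps):
  M: 0.7570×0.6010 = 0.454957
  M+2: 0.7570×0.3990 + 0.2430×0.6010 = 0.448086
  M+4: 0.2430×0.3990 = 0.096957
Scale to base peak (0.454957) = 100: 100.0 : 98.5 : 21.3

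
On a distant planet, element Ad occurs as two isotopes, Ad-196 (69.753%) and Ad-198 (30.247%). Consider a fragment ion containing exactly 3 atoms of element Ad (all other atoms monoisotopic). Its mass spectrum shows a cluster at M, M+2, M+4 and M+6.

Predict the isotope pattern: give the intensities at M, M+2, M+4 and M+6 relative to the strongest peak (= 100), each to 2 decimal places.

Each Ad atom is independently Ad-196 (p = 0.69753) or Ad-198 (q = 0.30247); the cluster is the binomial expansion (p + q)^3.
P(M) = 0.69753^3 = 0.339382
P(M+2) = 3 × 0.69753^2 × 0.30247^1 = 0.441499
P(M+4) = 3 × 0.69753^1 × 0.30247^2 = 0.191447
P(M+6) = 0.30247^3 = 0.027672
The M+2 peak is largest (0.441499); scaling to 100 gives 76.87 : 100.00 : 43.36 : 6.27.

76.87 : 100.00 : 43.36 : 6.27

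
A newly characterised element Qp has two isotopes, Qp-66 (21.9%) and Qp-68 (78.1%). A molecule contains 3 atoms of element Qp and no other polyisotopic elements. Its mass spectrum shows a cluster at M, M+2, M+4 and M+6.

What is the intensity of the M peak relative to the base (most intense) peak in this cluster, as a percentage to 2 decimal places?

2.20%

Binomial terms of (0.219 + 0.781)^3: M 0.0105, M+2 0.1124, M+4 0.4007, M+6 0.4764 → M+6 is the base peak.
P(M+6) = C(3,3) × 0.219^0 × 0.781^3 = 1 × 1.0000 × 0.47637954 = 0.476380 (base)
P(M) = C(3,0) × 0.219^3 × 0.781^0 = 1 × 0.01050346 × 1.0000 = 0.010503
Relative intensity = 0.010503 / 0.476380 × 100 = 2.20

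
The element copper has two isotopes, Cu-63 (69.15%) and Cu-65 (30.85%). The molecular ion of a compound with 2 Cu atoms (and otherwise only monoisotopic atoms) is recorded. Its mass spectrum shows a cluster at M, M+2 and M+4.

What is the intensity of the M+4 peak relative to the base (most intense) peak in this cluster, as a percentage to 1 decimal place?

19.9%

(0.6915 + 0.3085)^2 gives M 0.4782, M+2 0.4267, M+4 0.0952; the largest is M.
P(M) = C(2,0) × 0.6915^2 × 0.3085^0 = 1 × 0.47817225 × 1.0000 = 0.478172 (base)
P(M+4) = C(2,2) × 0.6915^0 × 0.3085^2 = 1 × 1.0000 × 0.09517225 = 0.095172
Relative intensity = 0.095172 / 0.478172 × 100 = 19.9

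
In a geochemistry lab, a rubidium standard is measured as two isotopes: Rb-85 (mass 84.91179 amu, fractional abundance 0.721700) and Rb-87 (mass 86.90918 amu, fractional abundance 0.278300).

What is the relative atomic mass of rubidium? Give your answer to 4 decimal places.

85.4677 amu

Weight each isotope mass by its fractional abundance: 0.721700 × 84.91179 + 0.278300 × 86.90918
= 61.280839 + 24.186825 = 85.467664 amu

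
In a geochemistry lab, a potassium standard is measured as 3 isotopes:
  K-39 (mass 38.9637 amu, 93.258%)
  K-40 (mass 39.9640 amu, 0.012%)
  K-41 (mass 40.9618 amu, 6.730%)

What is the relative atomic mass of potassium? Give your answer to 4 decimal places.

39.0983 amu

The abundance-weighted mean is 0.93258 × 38.9637 + 0.00012 × 39.9640 + 0.06730 × 40.9618
= 36.33677 + 0.00480 + 2.75673 = 39.09830 amu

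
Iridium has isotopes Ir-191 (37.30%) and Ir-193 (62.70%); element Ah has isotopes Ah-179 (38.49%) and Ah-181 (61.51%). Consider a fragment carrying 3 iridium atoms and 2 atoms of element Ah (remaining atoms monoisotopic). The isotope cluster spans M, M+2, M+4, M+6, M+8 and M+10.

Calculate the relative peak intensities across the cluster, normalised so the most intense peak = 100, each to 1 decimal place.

Iridium pattern (n=3): 0.05189512 : 0.26170165 : 0.43991135 : 0.24649188
Element Ah pattern (n=2): 0.14814801 : 0.47350398 : 0.37834801
Convolve the two distributions (both contribute in 2-u steps):
  M: 0.05189512×0.14814801 = 0.007688
  M+2: 0.05189512×0.47350398 + 0.26170165×0.14814801 = 0.063343
  M+4: 0.05189512×0.37834801 + 0.26170165×0.47350398 + 0.43991135×0.14814801 = 0.208723
  M+6: 0.26170165×0.37834801 + 0.43991135×0.47350398 + 0.24649188×0.14814801 = 0.343831
  M+8: 0.43991135×0.37834801 + 0.24649188×0.47350398 = 0.283154
  M+10: 0.24649188×0.37834801 = 0.093260
Scale to base peak (0.343831) = 100: 2.2 : 18.4 : 60.7 : 100.0 : 82.4 : 27.1

2.2 : 18.4 : 60.7 : 100.0 : 82.4 : 27.1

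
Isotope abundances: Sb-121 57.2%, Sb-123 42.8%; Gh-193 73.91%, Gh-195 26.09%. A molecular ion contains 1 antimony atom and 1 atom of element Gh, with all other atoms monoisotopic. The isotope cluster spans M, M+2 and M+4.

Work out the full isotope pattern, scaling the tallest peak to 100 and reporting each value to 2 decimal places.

90.81 : 100.00 : 23.98

Antimony pattern (n=1): 0.5720 : 0.4280
Element Gh pattern (n=1): 0.7391 : 0.2609
Convolve the two distributions (both contribute in 2-u steps):
  M: 0.5720×0.7391 = 0.422765
  M+2: 0.5720×0.2609 + 0.4280×0.7391 = 0.465570
  M+4: 0.4280×0.2609 = 0.111665
Scale to base peak (0.465570) = 100: 90.81 : 100.00 : 23.98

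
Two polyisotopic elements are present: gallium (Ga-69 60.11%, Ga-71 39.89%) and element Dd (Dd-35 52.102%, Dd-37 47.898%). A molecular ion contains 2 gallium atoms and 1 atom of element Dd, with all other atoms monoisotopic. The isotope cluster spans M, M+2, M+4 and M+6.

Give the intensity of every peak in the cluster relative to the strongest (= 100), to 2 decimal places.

44.51 : 100.00 : 73.91 : 18.02

Gallium pattern (n=2): 0.36132121 : 0.47955758 : 0.15912121
Element Dd pattern (n=1): 0.52102 : 0.47898
Convolve the two distributions (both contribute in 2-u steps):
  M: 0.36132121×0.52102 = 0.188256
  M+2: 0.36132121×0.47898 + 0.47955758×0.52102 = 0.422925
  M+4: 0.47955758×0.47898 + 0.15912121×0.52102 = 0.312604
  M+6: 0.15912121×0.47898 = 0.076216
Scale to base peak (0.422925) = 100: 44.51 : 100.00 : 73.91 : 18.02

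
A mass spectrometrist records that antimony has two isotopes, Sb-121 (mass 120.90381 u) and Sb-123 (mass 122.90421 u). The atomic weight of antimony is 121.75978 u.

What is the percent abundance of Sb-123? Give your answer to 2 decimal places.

42.79%

With x = fraction of Sb-121 (so Sb-123 is 1 − x):
120.90381·x + 122.90421·(1 − x) = 121.75978
(120.90381 − 122.90421)·x = 121.75978 − 122.90421
x = -1.14443 / -2.00040 = 0.57210 → 57.21% Sb-121, 42.79% Sb-123.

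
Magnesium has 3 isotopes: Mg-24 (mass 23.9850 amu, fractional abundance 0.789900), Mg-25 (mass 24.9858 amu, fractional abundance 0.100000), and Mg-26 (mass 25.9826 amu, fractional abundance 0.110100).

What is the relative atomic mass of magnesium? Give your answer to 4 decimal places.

24.3050 amu

Average mass = Σ (abundance × isotope mass) = 0.789900 × 23.9850 + 0.100000 × 24.9858 + 0.110100 × 25.9826
= 18.94575 + 2.49858 + 2.86068 = 24.30501 amu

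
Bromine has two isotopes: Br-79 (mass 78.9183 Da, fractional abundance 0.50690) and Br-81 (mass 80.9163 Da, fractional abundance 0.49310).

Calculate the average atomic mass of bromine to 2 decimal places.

79.90 Da

The abundance-weighted mean is 0.50690 × 78.9183 + 0.49310 × 80.9163
= 40.00369 + 39.89983 = 79.90352 Da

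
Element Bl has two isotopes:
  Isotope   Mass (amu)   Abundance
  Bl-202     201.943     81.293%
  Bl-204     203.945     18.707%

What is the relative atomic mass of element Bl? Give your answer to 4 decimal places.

Ar = Σ fᵢ·mᵢ = 0.81293 × 201.943 + 0.18707 × 203.945
= 164.16552 + 38.15199 = 202.31751 amu

202.3175 amu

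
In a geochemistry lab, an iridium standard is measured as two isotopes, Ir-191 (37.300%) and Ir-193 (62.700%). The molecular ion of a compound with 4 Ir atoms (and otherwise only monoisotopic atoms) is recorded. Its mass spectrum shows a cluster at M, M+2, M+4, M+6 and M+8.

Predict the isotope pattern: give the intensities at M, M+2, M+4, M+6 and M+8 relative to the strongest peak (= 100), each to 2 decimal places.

5.26 : 35.39 : 89.23 : 100.00 : 42.02

The 4 Ir atoms are independent, so intensities follow the terms of (0.37300 + 0.62700)^4.
P(M) = 0.37300^4 = 0.019357
P(M+2) = 4 × 0.37300^3 × 0.62700^1 = 0.130153
P(M+4) = 6 × 0.37300^2 × 0.62700^2 = 0.328174
P(M+6) = 4 × 0.37300^1 × 0.62700^3 = 0.367766
P(M+8) = 0.62700^4 = 0.154550
The M+6 peak is largest (0.367766); scaling to 100 gives 5.26 : 35.39 : 89.23 : 100.00 : 42.02.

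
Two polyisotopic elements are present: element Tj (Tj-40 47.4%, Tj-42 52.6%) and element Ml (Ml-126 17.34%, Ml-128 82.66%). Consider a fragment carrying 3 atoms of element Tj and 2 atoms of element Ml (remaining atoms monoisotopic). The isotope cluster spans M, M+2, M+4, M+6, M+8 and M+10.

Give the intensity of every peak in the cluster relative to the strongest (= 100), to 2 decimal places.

Element Tj pattern (n=3): 0.10649642 : 0.35453873 : 0.39343327 : 0.14553158
Element Ml pattern (n=2): 0.03006756 : 0.28666488 : 0.68326756
Convolve the two distributions (both contribute in 2-u steps):
  M: 0.10649642×0.03006756 = 0.003202
  M+2: 0.10649642×0.28666488 + 0.35453873×0.03006756 = 0.041189
  M+4: 0.10649642×0.68326756 + 0.35453873×0.28666488 + 0.39343327×0.03006756 = 0.186229
  M+6: 0.35453873×0.68326756 + 0.39343327×0.28666488 + 0.14553158×0.03006756 = 0.359404
  M+8: 0.39343327×0.68326756 + 0.14553158×0.28666488 = 0.310539
  M+10: 0.14553158×0.68326756 = 0.099437
Scale to base peak (0.359404) = 100: 0.89 : 11.46 : 51.82 : 100.00 : 86.40 : 27.67

0.89 : 11.46 : 51.82 : 100.00 : 86.40 : 27.67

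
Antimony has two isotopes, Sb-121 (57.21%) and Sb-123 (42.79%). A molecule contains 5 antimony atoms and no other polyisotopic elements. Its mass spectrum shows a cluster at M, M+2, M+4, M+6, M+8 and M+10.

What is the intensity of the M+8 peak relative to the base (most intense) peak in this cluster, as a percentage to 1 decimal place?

28.0%

(0.5721 + 0.4279)^5 gives M 0.0613, M+2 0.2292, M+4 0.3428, M+6 0.2564, M+8 0.0959, M+10 0.0143; the largest is M+4.
P(M+4) = C(5,2) × 0.5721^3 × 0.4279^2 = 10 × 0.18724742 × 0.18309841 = 0.342847 (base)
P(M+8) = C(5,4) × 0.5721^1 × 0.4279^4 = 5 × 0.5721 × 0.03352503 = 0.095898
Relative intensity = 0.095898 / 0.342847 × 100 = 28.0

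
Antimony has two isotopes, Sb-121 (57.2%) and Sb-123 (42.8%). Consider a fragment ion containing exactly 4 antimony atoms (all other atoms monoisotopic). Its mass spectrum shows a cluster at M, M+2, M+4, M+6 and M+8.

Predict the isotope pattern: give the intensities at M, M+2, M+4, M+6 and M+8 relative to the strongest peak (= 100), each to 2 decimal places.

29.77 : 89.10 : 100.00 : 49.88 : 9.33

Expanding (0.572 + 0.428)^4:
P(M) = 0.572^4 = 0.107049
P(M+2) = 4 × 0.572^3 × 0.428^1 = 0.320400
P(M+4) = 6 × 0.572^2 × 0.428^2 = 0.359609
P(M+6) = 4 × 0.572^1 × 0.428^3 = 0.179385
P(M+8) = 0.428^4 = 0.033556
The M+4 peak is largest (0.359609); scaling to 100 gives 29.77 : 89.10 : 100.00 : 49.88 : 9.33.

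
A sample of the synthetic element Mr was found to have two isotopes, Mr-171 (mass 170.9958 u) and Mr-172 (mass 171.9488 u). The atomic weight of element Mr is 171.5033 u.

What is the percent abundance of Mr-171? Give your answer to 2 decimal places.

46.75%

With x = fraction of Mr-171 (so Mr-172 is 1 − x):
170.9958·x + 171.9488·(1 − x) = 171.5033
(170.9958 − 171.9488)·x = 171.5033 − 171.9488
x = -0.4455 / -0.9530 = 0.46747 → 46.75% Mr-171, 53.25% Mr-172.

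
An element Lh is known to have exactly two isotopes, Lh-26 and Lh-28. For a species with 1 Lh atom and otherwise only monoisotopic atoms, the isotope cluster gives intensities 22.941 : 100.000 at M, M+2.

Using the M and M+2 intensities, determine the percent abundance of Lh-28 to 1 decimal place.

81.3%

Let p = fractional abundance of Lh-26. I(M+2)/I(M) = [C(1,1)·p^0·(1−p)] / p^1 = 1·(1−p)/p = 100.000/22.941 = 4.3590
(1−p)/p = 4.3590/1 = 4.3590  ⇒  p = 1/(1 + 4.3590) = 0.1866
Lh-26: 18.7%, Lh-28: 81.3%.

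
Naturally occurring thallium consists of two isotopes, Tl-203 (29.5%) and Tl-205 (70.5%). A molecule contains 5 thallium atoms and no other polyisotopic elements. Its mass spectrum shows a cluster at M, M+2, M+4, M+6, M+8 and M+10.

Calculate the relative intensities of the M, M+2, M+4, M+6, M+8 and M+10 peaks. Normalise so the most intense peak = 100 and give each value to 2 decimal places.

The 5 Tl atoms are independent, so intensities follow the terms of (0.295 + 0.705)^5.
P(M) = 0.295^5 = 0.002234
P(M+2) = 5 × 0.295^4 × 0.705^1 = 0.026696
P(M+4) = 10 × 0.295^3 × 0.705^2 = 0.127598
P(M+6) = 10 × 0.295^2 × 0.705^3 = 0.304938
P(M+8) = 5 × 0.295^1 × 0.705^4 = 0.364375
P(M+10) = 0.705^5 = 0.174159
The M+8 peak is largest (0.364375); scaling to 100 gives 0.61 : 7.33 : 35.02 : 83.69 : 100.00 : 47.80.

0.61 : 7.33 : 35.02 : 83.69 : 100.00 : 47.80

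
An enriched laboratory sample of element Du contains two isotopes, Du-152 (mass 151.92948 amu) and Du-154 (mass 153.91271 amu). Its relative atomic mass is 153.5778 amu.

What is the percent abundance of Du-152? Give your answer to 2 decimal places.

16.89%

Writing the weighted mean with unknown fraction x of Du-152:
151.92948·x + 153.91271·(1 − x) = 153.5778
(151.92948 − 153.91271)·x = 153.5778 − 153.91271
x = -0.33491 / -1.98323 = 0.16887 → 16.89% Du-152, 83.11% Du-154.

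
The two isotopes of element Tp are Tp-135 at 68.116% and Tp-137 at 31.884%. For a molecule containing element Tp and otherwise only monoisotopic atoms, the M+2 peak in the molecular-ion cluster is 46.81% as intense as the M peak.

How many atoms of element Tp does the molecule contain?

The M+2/M ratio from n Tp atoms is n · q/p = n · 0.31884/0.68116.
n = 0.4681 × 0.68116/0.31884 = 1.00 ≈ 1

1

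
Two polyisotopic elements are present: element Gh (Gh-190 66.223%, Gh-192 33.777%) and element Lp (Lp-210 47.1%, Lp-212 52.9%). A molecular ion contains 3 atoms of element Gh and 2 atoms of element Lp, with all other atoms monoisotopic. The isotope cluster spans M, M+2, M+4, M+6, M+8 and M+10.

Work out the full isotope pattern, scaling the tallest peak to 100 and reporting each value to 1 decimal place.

Element Gh pattern (n=3): 0.29042002 : 0.44438565 : 0.22665863 : 0.0385357
Element Lp pattern (n=2): 0.221841 : 0.498318 : 0.279841
Convolve the two distributions (both contribute in 2-u steps):
  M: 0.29042002×0.221841 = 0.064427
  M+2: 0.29042002×0.498318 + 0.44438565×0.221841 = 0.243304
  M+4: 0.29042002×0.279841 + 0.44438565×0.498318 + 0.22665863×0.221841 = 0.352999
  M+6: 0.44438565×0.279841 + 0.22665863×0.498318 + 0.0385357×0.221841 = 0.245854
  M+8: 0.22665863×0.279841 + 0.0385357×0.498318 = 0.082631
  M+10: 0.0385357×0.279841 = 0.010784
Scale to base peak (0.352999) = 100: 18.3 : 68.9 : 100.0 : 69.6 : 23.4 : 3.1

18.3 : 68.9 : 100.0 : 69.6 : 23.4 : 3.1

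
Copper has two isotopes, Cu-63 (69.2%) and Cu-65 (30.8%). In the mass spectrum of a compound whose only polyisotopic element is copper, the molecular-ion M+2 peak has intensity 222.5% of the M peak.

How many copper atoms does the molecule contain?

5

For n independent Cu atoms, I(M+2)/I(M) = n · (abundance Cu-65) / (abundance Cu-63) = n · 0.308/0.692.
n = 2.225 × 0.692/0.308 = 5.00 ≈ 5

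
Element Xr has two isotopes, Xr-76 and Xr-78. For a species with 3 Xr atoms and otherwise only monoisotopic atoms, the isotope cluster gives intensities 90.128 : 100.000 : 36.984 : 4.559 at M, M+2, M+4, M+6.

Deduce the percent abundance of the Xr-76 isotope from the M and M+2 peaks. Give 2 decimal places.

73.00%

Let p = fractional abundance of Xr-76. I(M+2)/I(M) = [C(3,1)·p^2·(1−p)] / p^3 = 3·(1−p)/p = 100.000/90.128 = 1.1095
(1−p)/p = 1.1095/3 = 0.3698  ⇒  p = 1/(1 + 0.3698) = 0.7300
Xr-76: 73.00%, Xr-78: 27.00%.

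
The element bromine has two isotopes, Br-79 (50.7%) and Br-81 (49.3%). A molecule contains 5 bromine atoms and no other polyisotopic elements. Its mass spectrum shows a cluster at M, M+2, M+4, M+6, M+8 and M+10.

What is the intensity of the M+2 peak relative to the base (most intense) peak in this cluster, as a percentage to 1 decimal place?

(0.507 + 0.493)^5 gives M 0.0335, M+2 0.1629, M+4 0.3168, M+6 0.3080, M+8 0.1497, M+10 0.0291; the largest is M+4.
P(M+4) = C(5,2) × 0.507^3 × 0.493^2 = 10 × 0.13032384 × 0.243049 = 0.316751 (base)
P(M+2) = C(5,1) × 0.507^4 × 0.493^1 = 5 × 0.06607419 × 0.4930 = 0.162873
Relative intensity = 0.162873 / 0.316751 × 100 = 51.4

51.4%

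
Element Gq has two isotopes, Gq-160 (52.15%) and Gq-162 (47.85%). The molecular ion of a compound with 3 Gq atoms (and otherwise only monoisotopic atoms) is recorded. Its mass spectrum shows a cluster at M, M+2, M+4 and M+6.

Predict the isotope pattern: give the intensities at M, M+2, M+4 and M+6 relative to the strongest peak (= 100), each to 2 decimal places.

36.33 : 100.00 : 91.75 : 28.06

Expanding (0.5215 + 0.4785)^3:
P(M) = 0.5215^3 = 0.141828
P(M+2) = 3 × 0.5215^2 × 0.4785^1 = 0.390402
P(M+4) = 3 × 0.5215^1 × 0.4785^2 = 0.358211
P(M+6) = 0.4785^3 = 0.109558
The M+2 peak is largest (0.390402); scaling to 100 gives 36.33 : 100.00 : 91.75 : 28.06.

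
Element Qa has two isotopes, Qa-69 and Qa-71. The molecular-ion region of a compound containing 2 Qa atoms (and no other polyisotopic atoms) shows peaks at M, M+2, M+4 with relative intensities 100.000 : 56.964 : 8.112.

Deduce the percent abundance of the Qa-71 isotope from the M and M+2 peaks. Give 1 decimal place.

Let p = fractional abundance of Qa-69. I(M+2)/I(M) = [C(2,1)·p^1·(1−p)] / p^2 = 2·(1−p)/p = 56.964/100.000 = 0.5696
(1−p)/p = 0.5696/2 = 0.2848  ⇒  p = 1/(1 + 0.2848) = 0.7783
Qa-69: 77.8%, Qa-71: 22.2%.

22.2%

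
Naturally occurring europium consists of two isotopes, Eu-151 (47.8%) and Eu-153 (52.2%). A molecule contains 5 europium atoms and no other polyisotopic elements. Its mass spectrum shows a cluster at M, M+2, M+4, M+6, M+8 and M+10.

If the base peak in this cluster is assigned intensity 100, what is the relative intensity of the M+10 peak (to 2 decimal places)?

11.93

Binomial terms of (0.478 + 0.522)^5: M 0.0250, M+2 0.1363, M+4 0.2976, M+6 0.3250, M+8 0.1775, M+10 0.0388 → M+6 is the base peak.
P(M+6) = C(5,3) × 0.478^2 × 0.522^3 = 10 × 0.228484 × 0.14223665 = 0.324988 (base)
P(M+10) = C(5,5) × 0.478^0 × 0.522^5 = 1 × 1.0000 × 0.03875721 = 0.038757
Relative intensity = 0.038757 / 0.324988 × 100 = 11.93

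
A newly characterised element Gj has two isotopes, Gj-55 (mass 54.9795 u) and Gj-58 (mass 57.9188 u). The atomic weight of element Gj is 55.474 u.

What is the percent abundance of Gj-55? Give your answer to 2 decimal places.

Let x be the fractional abundance of Gj-55; then Gj-58 has abundance 1 − x.
54.9795·x + 57.9188·(1 − x) = 55.474
(54.9795 − 57.9188)·x = 55.474 − 57.9188
x = -2.4448 / -2.9393 = 0.83176 → 83.18% Gj-55, 16.82% Gj-58.

83.18%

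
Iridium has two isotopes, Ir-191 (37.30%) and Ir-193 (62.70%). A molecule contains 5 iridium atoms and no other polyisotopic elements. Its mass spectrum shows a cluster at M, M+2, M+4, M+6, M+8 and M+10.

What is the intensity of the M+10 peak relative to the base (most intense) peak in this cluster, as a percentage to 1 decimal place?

(0.3730 + 0.6270)^5 gives M 0.0072, M+2 0.0607, M+4 0.2040, M+6 0.3429, M+8 0.2882, M+10 0.0969; the largest is M+6.
P(M+6) = C(5,3) × 0.3730^2 × 0.6270^3 = 10 × 0.139129 × 0.24649188 = 0.342942 (base)
P(M+10) = C(5,5) × 0.3730^0 × 0.6270^5 = 1 × 1.0000 × 0.09690311 = 0.096903
Relative intensity = 0.096903 / 0.342942 × 100 = 28.3

28.3%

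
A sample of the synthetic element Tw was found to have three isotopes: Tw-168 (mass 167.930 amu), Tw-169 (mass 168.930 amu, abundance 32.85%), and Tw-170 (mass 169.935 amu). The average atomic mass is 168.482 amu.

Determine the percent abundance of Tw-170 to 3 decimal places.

11.147%

Let x and y be the fractions of Tw-168 and Tw-170. Then x + y = 1 − 0.3285 = 0.6715 and 167.930x + 169.935y = 168.482 − 0.3285×168.930 = 112.988495.
Substituting: 167.930x + 169.935(0.6715 − x) = 112.988495
(167.930 − 169.935)x = -1.1228575  ⇒  x = 0.56003, y = 0.11147
Tw-168: 56.003%, Tw-170: 11.147%.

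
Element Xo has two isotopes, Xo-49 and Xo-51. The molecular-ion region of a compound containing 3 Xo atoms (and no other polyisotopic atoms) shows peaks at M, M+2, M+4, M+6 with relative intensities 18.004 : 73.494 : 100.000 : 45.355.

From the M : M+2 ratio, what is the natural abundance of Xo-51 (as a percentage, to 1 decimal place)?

Write p for the Xo-49 fraction. I(M+2)/I(M) = [C(3,1)·p^2·(1−p)] / p^3 = 3·(1−p)/p = 73.494/18.004 = 4.0821
(1−p)/p = 4.0821/3 = 1.3607  ⇒  p = 1/(1 + 1.3607) = 0.4236
Xo-49: 42.4%, Xo-51: 57.6%.

57.6%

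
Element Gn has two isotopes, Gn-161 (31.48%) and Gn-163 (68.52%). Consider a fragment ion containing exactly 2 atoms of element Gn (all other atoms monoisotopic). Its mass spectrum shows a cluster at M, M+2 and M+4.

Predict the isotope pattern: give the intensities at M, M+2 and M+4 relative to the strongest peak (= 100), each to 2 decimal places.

Expanding (0.3148 + 0.6852)^2:
P(M) = 0.3148^2 = 0.099099
P(M+2) = 2 × 0.3148^1 × 0.6852^1 = 0.431402
P(M+4) = 0.6852^2 = 0.469499
The M+4 peak is largest (0.469499); scaling to 100 gives 21.11 : 91.89 : 100.00.

21.11 : 91.89 : 100.00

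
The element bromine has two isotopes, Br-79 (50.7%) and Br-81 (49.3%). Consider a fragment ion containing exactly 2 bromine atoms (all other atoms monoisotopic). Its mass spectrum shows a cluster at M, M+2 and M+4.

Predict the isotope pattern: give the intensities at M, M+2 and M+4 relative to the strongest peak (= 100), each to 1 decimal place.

Expanding (0.507 + 0.493)^2:
P(M) = 0.507^2 = 0.257049
P(M+2) = 2 × 0.507^1 × 0.493^1 = 0.499902
P(M+4) = 0.493^2 = 0.243049
The M+2 peak is largest (0.499902); scaling to 100 gives 51.4 : 100.0 : 48.6.

51.4 : 100.0 : 48.6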